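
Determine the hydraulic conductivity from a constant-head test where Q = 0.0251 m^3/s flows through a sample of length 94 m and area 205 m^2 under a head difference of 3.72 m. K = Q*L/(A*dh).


From K = Q*L / (A*dh):
Numerator: Q*L = 0.0251 * 94 = 2.3594.
Denominator: A*dh = 205 * 3.72 = 762.6.
K = 2.3594 / 762.6 = 0.003094 m/s.

0.003094


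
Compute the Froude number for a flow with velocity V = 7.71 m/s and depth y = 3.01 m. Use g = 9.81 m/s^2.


The Froude number is defined as Fr = V / sqrt(g*y).
g*y = 9.81 * 3.01 = 29.5281.
sqrt(g*y) = sqrt(29.5281) = 5.434.
Fr = 7.71 / 5.434 = 1.4189.

1.4189


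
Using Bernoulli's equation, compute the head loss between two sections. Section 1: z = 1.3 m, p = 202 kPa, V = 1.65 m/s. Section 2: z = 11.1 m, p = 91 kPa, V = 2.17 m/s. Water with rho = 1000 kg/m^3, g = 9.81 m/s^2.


Total head at each section: H = z + p/(rho*g) + V^2/(2g).
H1 = 1.3 + 202*1000/(1000*9.81) + 1.65^2/(2*9.81)
   = 1.3 + 20.591 + 0.1388
   = 22.03 m.
H2 = 11.1 + 91*1000/(1000*9.81) + 2.17^2/(2*9.81)
   = 11.1 + 9.276 + 0.24
   = 20.616 m.
h_L = H1 - H2 = 22.03 - 20.616 = 1.414 m.

1.414


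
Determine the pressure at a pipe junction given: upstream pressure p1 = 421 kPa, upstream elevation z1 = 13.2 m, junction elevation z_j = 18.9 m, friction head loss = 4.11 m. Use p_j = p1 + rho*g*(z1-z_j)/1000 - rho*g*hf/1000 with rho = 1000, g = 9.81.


Junction pressure: p_j = p1 + rho*g*(z1 - z_j)/1000 - rho*g*hf/1000.
Elevation term = 1000*9.81*(13.2 - 18.9)/1000 = -55.917 kPa.
Friction term = 1000*9.81*4.11/1000 = 40.319 kPa.
p_j = 421 + -55.917 - 40.319 = 324.76 kPa.

324.76


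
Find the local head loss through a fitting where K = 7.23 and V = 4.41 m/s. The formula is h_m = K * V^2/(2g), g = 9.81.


Minor loss formula: h_m = K * V^2/(2g).
V^2 = 4.41^2 = 19.4481.
V^2/(2g) = 19.4481 / 19.62 = 0.9912 m.
h_m = 7.23 * 0.9912 = 7.1667 m.

7.1667


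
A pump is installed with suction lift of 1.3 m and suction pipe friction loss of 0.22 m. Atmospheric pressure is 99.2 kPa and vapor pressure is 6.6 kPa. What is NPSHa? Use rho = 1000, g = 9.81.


NPSHa = p_atm/(rho*g) - z_s - hf_s - p_vap/(rho*g).
p_atm/(rho*g) = 99.2*1000 / (1000*9.81) = 10.112 m.
p_vap/(rho*g) = 6.6*1000 / (1000*9.81) = 0.673 m.
NPSHa = 10.112 - 1.3 - 0.22 - 0.673
      = 7.92 m.

7.92


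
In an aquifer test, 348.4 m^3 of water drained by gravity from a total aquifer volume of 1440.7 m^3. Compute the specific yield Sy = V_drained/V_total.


Specific yield Sy = Volume drained / Total volume.
Sy = 348.4 / 1440.7
   = 0.2418.

0.2418


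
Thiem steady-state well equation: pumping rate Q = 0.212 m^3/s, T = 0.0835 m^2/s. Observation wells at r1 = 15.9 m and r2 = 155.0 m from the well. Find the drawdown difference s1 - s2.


Thiem equation: s1 - s2 = Q/(2*pi*T) * ln(r2/r1).
ln(r2/r1) = ln(155.0/15.9) = 2.2771.
Q/(2*pi*T) = 0.212 / (2*pi*0.0835) = 0.212 / 0.5246 = 0.4041.
s1 - s2 = 0.4041 * 2.2771 = 0.9201 m.

0.9201


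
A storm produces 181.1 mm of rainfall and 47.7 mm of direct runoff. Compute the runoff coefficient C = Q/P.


The runoff coefficient C = runoff depth / rainfall depth.
C = 47.7 / 181.1
  = 0.2634.

0.2634


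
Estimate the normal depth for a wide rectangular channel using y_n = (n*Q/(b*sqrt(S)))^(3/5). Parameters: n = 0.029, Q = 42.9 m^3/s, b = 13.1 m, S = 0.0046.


We use the wide-channel approximation y_n = (n*Q/(b*sqrt(S)))^(3/5).
sqrt(S) = sqrt(0.0046) = 0.067823.
Numerator: n*Q = 0.029 * 42.9 = 1.2441.
Denominator: b*sqrt(S) = 13.1 * 0.067823 = 0.888481.
arg = 1.4002.
y_n = 1.4002^(3/5) = 1.2238 m.

1.2238


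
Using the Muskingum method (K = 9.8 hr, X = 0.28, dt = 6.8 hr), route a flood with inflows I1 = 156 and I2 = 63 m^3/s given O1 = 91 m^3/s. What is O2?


Muskingum coefficients:
denom = 2*K*(1-X) + dt = 2*9.8*(1-0.28) + 6.8 = 20.912.
C0 = (dt - 2*K*X)/denom = (6.8 - 2*9.8*0.28)/20.912 = 0.0627.
C1 = (dt + 2*K*X)/denom = (6.8 + 2*9.8*0.28)/20.912 = 0.5876.
C2 = (2*K*(1-X) - dt)/denom = 0.3497.
O2 = C0*I2 + C1*I1 + C2*O1
   = 0.0627*63 + 0.5876*156 + 0.3497*91
   = 127.44 m^3/s.

127.44


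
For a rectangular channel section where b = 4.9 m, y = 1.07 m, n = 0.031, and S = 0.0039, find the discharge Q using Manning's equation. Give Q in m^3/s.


For a rectangular channel, the cross-sectional area A = b * y = 4.9 * 1.07 = 5.24 m^2.
The wetted perimeter P = b + 2y = 4.9 + 2*1.07 = 7.04 m.
Hydraulic radius R = A/P = 5.24/7.04 = 0.7447 m.
Velocity V = (1/n)*R^(2/3)*S^(1/2) = (1/0.031)*0.7447^(2/3)*0.0039^(1/2) = 1.6552 m/s.
Discharge Q = A * V = 5.24 * 1.6552 = 8.678 m^3/s.

8.678


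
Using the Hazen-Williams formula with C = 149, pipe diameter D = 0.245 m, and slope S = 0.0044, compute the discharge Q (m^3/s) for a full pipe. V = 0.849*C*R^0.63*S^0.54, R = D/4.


For a full circular pipe, R = D/4 = 0.245/4 = 0.0612 m.
V = 0.849 * 149 * 0.0612^0.63 * 0.0044^0.54
  = 0.849 * 149 * 0.172138 * 0.053391
  = 1.1626 m/s.
Pipe area A = pi*D^2/4 = pi*0.245^2/4 = 0.0471 m^2.
Q = A * V = 0.0471 * 1.1626 = 0.0548 m^3/s.

0.0548


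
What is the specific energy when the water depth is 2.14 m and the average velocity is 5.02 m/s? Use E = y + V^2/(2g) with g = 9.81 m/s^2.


Specific energy E = y + V^2/(2g).
Velocity head = V^2/(2g) = 5.02^2 / (2*9.81) = 25.2004 / 19.62 = 1.2844 m.
E = 2.14 + 1.2844 = 3.4244 m.

3.4244


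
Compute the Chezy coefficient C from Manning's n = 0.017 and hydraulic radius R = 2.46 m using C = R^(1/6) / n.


The Chezy coefficient relates to Manning's n through C = R^(1/6) / n.
R^(1/6) = 2.46^(1/6) = 1.161865.
C = 1.161865 / 0.017 = 68.35 m^(1/2)/s.

68.35


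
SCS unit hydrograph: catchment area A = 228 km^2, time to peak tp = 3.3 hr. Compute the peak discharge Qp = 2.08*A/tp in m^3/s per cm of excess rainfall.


SCS formula: Qp = 2.08 * A / tp.
Qp = 2.08 * 228 / 3.3
   = 474.24 / 3.3
   = 143.71 m^3/s per cm.

143.71


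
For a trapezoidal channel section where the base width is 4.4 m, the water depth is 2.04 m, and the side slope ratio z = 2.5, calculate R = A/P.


For a trapezoidal section with side slope z:
A = (b + z*y)*y = (4.4 + 2.5*2.04)*2.04 = 19.38 m^2.
P = b + 2*y*sqrt(1 + z^2) = 4.4 + 2*2.04*sqrt(1 + 2.5^2) = 15.386 m.
R = A/P = 19.38 / 15.386 = 1.2596 m.

1.2596


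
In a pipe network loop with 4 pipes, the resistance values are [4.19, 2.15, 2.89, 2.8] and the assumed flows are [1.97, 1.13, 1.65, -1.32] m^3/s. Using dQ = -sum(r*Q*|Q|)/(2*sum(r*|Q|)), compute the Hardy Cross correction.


Numerator terms (r*Q*|Q|): 4.19*1.97*|1.97| = 16.261; 2.15*1.13*|1.13| = 2.7453; 2.89*1.65*|1.65| = 7.868; 2.8*-1.32*|-1.32| = -4.8787.
Sum of numerator = 21.9956.
Denominator terms (r*|Q|): 4.19*|1.97| = 8.2543; 2.15*|1.13| = 2.4295; 2.89*|1.65| = 4.7685; 2.8*|-1.32| = 3.696.
2 * sum of denominator = 2 * 19.1483 = 38.2966.
dQ = -21.9956 / 38.2966 = -0.5743 m^3/s.

-0.5743


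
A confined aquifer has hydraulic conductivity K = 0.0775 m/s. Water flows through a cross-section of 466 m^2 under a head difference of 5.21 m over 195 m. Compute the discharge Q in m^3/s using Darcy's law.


Darcy's law: Q = K * A * i, where i = dh/L.
Hydraulic gradient i = 5.21 / 195 = 0.026718.
Q = 0.0775 * 466 * 0.026718
  = 0.9649 m^3/s.

0.9649


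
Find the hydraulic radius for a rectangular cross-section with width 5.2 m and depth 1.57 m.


For a rectangular section:
Flow area A = b * y = 5.2 * 1.57 = 8.16 m^2.
Wetted perimeter P = b + 2y = 5.2 + 2*1.57 = 8.34 m.
Hydraulic radius R = A/P = 8.16 / 8.34 = 0.9789 m.

0.9789


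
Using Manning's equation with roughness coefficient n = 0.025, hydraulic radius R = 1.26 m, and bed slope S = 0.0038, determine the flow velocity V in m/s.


Manning's equation gives V = (1/n) * R^(2/3) * S^(1/2).
First, compute R^(2/3) = 1.26^(2/3) = 1.1666.
Next, S^(1/2) = 0.0038^(1/2) = 0.061644.
Then 1/n = 1/0.025 = 40.0.
V = 40.0 * 1.1666 * 0.061644 = 2.8765 m/s.

2.8765


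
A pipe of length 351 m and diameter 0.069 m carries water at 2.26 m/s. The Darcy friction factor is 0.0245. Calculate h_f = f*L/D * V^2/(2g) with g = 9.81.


Darcy-Weisbach equation: h_f = f * (L/D) * V^2/(2g).
f * L/D = 0.0245 * 351/0.069 = 124.6304.
V^2/(2g) = 2.26^2 / (2*9.81) = 5.1076 / 19.62 = 0.2603 m.
h_f = 124.6304 * 0.2603 = 32.445 m.

32.445


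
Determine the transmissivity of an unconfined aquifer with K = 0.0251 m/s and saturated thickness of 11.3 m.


Transmissivity is defined as T = K * h.
T = 0.0251 * 11.3
  = 0.2836 m^2/s.

0.2836


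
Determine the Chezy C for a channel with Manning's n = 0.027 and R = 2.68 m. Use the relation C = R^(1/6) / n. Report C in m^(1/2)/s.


The Chezy coefficient relates to Manning's n through C = R^(1/6) / n.
R^(1/6) = 2.68^(1/6) = 1.178571.
C = 1.178571 / 0.027 = 43.65 m^(1/2)/s.

43.65


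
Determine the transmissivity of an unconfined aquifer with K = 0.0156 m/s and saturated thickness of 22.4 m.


Transmissivity is defined as T = K * h.
T = 0.0156 * 22.4
  = 0.3494 m^2/s.

0.3494


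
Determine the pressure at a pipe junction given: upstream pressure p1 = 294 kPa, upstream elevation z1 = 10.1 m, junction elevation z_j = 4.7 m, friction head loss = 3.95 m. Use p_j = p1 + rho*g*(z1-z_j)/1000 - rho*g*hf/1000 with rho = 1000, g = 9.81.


Junction pressure: p_j = p1 + rho*g*(z1 - z_j)/1000 - rho*g*hf/1000.
Elevation term = 1000*9.81*(10.1 - 4.7)/1000 = 52.974 kPa.
Friction term = 1000*9.81*3.95/1000 = 38.749 kPa.
p_j = 294 + 52.974 - 38.749 = 308.22 kPa.

308.22


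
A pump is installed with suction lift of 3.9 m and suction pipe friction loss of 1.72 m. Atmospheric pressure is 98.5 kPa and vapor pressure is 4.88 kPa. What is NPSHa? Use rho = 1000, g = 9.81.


NPSHa = p_atm/(rho*g) - z_s - hf_s - p_vap/(rho*g).
p_atm/(rho*g) = 98.5*1000 / (1000*9.81) = 10.041 m.
p_vap/(rho*g) = 4.88*1000 / (1000*9.81) = 0.497 m.
NPSHa = 10.041 - 3.9 - 1.72 - 0.497
      = 3.92 m.

3.92


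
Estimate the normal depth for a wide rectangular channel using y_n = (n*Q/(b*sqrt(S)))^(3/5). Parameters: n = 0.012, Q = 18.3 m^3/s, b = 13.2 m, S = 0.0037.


We use the wide-channel approximation y_n = (n*Q/(b*sqrt(S)))^(3/5).
sqrt(S) = sqrt(0.0037) = 0.060828.
Numerator: n*Q = 0.012 * 18.3 = 0.2196.
Denominator: b*sqrt(S) = 13.2 * 0.060828 = 0.80293.
arg = 0.2735.
y_n = 0.2735^(3/5) = 0.4594 m.

0.4594


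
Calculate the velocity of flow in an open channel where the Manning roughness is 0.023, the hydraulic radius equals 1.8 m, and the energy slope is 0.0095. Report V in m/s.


Manning's equation gives V = (1/n) * R^(2/3) * S^(1/2).
First, compute R^(2/3) = 1.8^(2/3) = 1.4797.
Next, S^(1/2) = 0.0095^(1/2) = 0.097468.
Then 1/n = 1/0.023 = 43.48.
V = 43.48 * 1.4797 * 0.097468 = 6.2707 m/s.

6.2707


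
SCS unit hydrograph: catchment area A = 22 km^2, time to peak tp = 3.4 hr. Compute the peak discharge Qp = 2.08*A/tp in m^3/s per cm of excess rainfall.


SCS formula: Qp = 2.08 * A / tp.
Qp = 2.08 * 22 / 3.4
   = 45.76 / 3.4
   = 13.46 m^3/s per cm.

13.46


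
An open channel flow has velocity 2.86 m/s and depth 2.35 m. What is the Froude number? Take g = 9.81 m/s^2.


The Froude number is defined as Fr = V / sqrt(g*y).
g*y = 9.81 * 2.35 = 23.0535.
sqrt(g*y) = sqrt(23.0535) = 4.8014.
Fr = 2.86 / 4.8014 = 0.5957.

0.5957


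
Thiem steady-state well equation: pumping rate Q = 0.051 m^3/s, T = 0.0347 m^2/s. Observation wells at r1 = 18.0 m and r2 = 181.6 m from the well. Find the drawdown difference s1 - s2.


Thiem equation: s1 - s2 = Q/(2*pi*T) * ln(r2/r1).
ln(r2/r1) = ln(181.6/18.0) = 2.3114.
Q/(2*pi*T) = 0.051 / (2*pi*0.0347) = 0.051 / 0.218 = 0.2339.
s1 - s2 = 0.2339 * 2.3114 = 0.5407 m.

0.5407


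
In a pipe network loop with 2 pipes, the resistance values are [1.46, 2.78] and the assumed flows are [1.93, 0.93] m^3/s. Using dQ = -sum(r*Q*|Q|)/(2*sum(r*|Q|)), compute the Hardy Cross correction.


Numerator terms (r*Q*|Q|): 1.46*1.93*|1.93| = 5.4384; 2.78*0.93*|0.93| = 2.4044.
Sum of numerator = 7.8428.
Denominator terms (r*|Q|): 1.46*|1.93| = 2.8178; 2.78*|0.93| = 2.5854.
2 * sum of denominator = 2 * 5.4032 = 10.8064.
dQ = -7.8428 / 10.8064 = -0.7258 m^3/s.

-0.7258


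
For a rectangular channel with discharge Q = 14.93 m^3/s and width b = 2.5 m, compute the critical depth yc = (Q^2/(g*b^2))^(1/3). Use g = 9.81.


Using yc = (Q^2 / (g * b^2))^(1/3):
Q^2 = 14.93^2 = 222.9.
g * b^2 = 9.81 * 2.5^2 = 9.81 * 6.25 = 61.31.
Q^2 / (g*b^2) = 222.9 / 61.31 = 3.6356.
yc = 3.6356^(1/3) = 1.5376 m.

1.5376


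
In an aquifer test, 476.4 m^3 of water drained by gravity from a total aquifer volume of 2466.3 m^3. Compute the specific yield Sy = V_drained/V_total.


Specific yield Sy = Volume drained / Total volume.
Sy = 476.4 / 2466.3
   = 0.1932.

0.1932


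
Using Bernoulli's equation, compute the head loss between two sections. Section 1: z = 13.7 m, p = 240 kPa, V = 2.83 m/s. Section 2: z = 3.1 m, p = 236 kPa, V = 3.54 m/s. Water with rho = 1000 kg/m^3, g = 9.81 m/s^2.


Total head at each section: H = z + p/(rho*g) + V^2/(2g).
H1 = 13.7 + 240*1000/(1000*9.81) + 2.83^2/(2*9.81)
   = 13.7 + 24.465 + 0.4082
   = 38.573 m.
H2 = 3.1 + 236*1000/(1000*9.81) + 3.54^2/(2*9.81)
   = 3.1 + 24.057 + 0.6387
   = 27.796 m.
h_L = H1 - H2 = 38.573 - 27.796 = 10.777 m.

10.777


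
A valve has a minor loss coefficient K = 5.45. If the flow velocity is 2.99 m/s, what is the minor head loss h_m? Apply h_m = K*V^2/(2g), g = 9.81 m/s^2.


Minor loss formula: h_m = K * V^2/(2g).
V^2 = 2.99^2 = 8.9401.
V^2/(2g) = 8.9401 / 19.62 = 0.4557 m.
h_m = 5.45 * 0.4557 = 2.4834 m.

2.4834


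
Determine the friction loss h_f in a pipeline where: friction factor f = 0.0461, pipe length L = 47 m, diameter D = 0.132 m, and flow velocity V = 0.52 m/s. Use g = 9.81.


Darcy-Weisbach equation: h_f = f * (L/D) * V^2/(2g).
f * L/D = 0.0461 * 47/0.132 = 16.4144.
V^2/(2g) = 0.52^2 / (2*9.81) = 0.2704 / 19.62 = 0.0138 m.
h_f = 16.4144 * 0.0138 = 0.226 m.

0.226


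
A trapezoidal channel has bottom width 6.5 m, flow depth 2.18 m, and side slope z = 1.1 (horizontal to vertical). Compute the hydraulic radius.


For a trapezoidal section with side slope z:
A = (b + z*y)*y = (6.5 + 1.1*2.18)*2.18 = 19.398 m^2.
P = b + 2*y*sqrt(1 + z^2) = 6.5 + 2*2.18*sqrt(1 + 1.1^2) = 12.982 m.
R = A/P = 19.398 / 12.982 = 1.4942 m.

1.4942


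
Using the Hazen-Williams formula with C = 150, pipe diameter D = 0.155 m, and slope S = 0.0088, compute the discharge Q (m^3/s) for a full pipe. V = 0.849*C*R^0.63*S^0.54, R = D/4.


For a full circular pipe, R = D/4 = 0.155/4 = 0.0387 m.
V = 0.849 * 150 * 0.0387^0.63 * 0.0088^0.54
  = 0.849 * 150 * 0.129006 * 0.077628
  = 1.2754 m/s.
Pipe area A = pi*D^2/4 = pi*0.155^2/4 = 0.0189 m^2.
Q = A * V = 0.0189 * 1.2754 = 0.0241 m^3/s.

0.0241


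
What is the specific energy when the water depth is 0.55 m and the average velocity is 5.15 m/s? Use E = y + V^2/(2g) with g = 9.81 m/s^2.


Specific energy E = y + V^2/(2g).
Velocity head = V^2/(2g) = 5.15^2 / (2*9.81) = 26.5225 / 19.62 = 1.3518 m.
E = 0.55 + 1.3518 = 1.9018 m.

1.9018


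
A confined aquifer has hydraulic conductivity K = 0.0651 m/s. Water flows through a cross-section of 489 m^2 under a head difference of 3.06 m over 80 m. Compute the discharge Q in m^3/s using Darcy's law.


Darcy's law: Q = K * A * i, where i = dh/L.
Hydraulic gradient i = 3.06 / 80 = 0.03825.
Q = 0.0651 * 489 * 0.03825
  = 1.2176 m^3/s.

1.2176


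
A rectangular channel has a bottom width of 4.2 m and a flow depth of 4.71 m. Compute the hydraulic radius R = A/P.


For a rectangular section:
Flow area A = b * y = 4.2 * 4.71 = 19.78 m^2.
Wetted perimeter P = b + 2y = 4.2 + 2*4.71 = 13.62 m.
Hydraulic radius R = A/P = 19.78 / 13.62 = 1.4524 m.

1.4524


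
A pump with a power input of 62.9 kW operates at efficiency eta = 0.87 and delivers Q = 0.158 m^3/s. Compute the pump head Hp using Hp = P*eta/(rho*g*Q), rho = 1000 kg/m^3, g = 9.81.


Pump head formula: Hp = P * eta / (rho * g * Q).
Numerator: P * eta = 62.9 * 1000 * 0.87 = 54723.0 W.
Denominator: rho * g * Q = 1000 * 9.81 * 0.158 = 1549.98.
Hp = 54723.0 / 1549.98 = 35.31 m.

35.31


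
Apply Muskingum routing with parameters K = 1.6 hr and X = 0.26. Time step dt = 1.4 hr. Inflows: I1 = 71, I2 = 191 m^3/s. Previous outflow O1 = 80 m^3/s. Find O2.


Muskingum coefficients:
denom = 2*K*(1-X) + dt = 2*1.6*(1-0.26) + 1.4 = 3.768.
C0 = (dt - 2*K*X)/denom = (1.4 - 2*1.6*0.26)/3.768 = 0.1507.
C1 = (dt + 2*K*X)/denom = (1.4 + 2*1.6*0.26)/3.768 = 0.5924.
C2 = (2*K*(1-X) - dt)/denom = 0.2569.
O2 = C0*I2 + C1*I1 + C2*O1
   = 0.1507*191 + 0.5924*71 + 0.2569*80
   = 91.4 m^3/s.

91.4


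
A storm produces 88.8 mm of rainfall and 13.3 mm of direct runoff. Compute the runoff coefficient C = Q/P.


The runoff coefficient C = runoff depth / rainfall depth.
C = 13.3 / 88.8
  = 0.1498.

0.1498


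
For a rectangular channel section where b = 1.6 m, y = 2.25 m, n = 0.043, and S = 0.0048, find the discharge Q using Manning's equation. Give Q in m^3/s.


For a rectangular channel, the cross-sectional area A = b * y = 1.6 * 2.25 = 3.6 m^2.
The wetted perimeter P = b + 2y = 1.6 + 2*2.25 = 6.1 m.
Hydraulic radius R = A/P = 3.6/6.1 = 0.5902 m.
Velocity V = (1/n)*R^(2/3)*S^(1/2) = (1/0.043)*0.5902^(2/3)*0.0048^(1/2) = 1.1336 m/s.
Discharge Q = A * V = 3.6 * 1.1336 = 4.081 m^3/s.

4.081


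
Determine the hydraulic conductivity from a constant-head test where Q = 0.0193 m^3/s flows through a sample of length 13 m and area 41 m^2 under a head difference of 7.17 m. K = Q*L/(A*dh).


From K = Q*L / (A*dh):
Numerator: Q*L = 0.0193 * 13 = 0.2509.
Denominator: A*dh = 41 * 7.17 = 293.97.
K = 0.2509 / 293.97 = 0.000853 m/s.

0.000853


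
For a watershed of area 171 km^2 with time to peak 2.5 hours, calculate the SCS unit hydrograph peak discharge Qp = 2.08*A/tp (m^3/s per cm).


SCS formula: Qp = 2.08 * A / tp.
Qp = 2.08 * 171 / 2.5
   = 355.68 / 2.5
   = 142.27 m^3/s per cm.

142.27


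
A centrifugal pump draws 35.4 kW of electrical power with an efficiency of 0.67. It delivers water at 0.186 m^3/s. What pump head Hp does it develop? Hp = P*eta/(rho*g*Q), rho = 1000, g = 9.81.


Pump head formula: Hp = P * eta / (rho * g * Q).
Numerator: P * eta = 35.4 * 1000 * 0.67 = 23718.0 W.
Denominator: rho * g * Q = 1000 * 9.81 * 0.186 = 1824.66.
Hp = 23718.0 / 1824.66 = 13.0 m.

13.0


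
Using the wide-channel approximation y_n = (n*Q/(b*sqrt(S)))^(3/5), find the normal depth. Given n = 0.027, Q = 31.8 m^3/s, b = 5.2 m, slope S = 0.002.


We use the wide-channel approximation y_n = (n*Q/(b*sqrt(S)))^(3/5).
sqrt(S) = sqrt(0.002) = 0.044721.
Numerator: n*Q = 0.027 * 31.8 = 0.8586.
Denominator: b*sqrt(S) = 5.2 * 0.044721 = 0.232549.
arg = 3.6921.
y_n = 3.6921^(3/5) = 2.1896 m.

2.1896


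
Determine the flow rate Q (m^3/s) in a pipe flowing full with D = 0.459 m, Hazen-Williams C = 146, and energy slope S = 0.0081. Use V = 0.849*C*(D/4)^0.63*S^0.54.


For a full circular pipe, R = D/4 = 0.459/4 = 0.1148 m.
V = 0.849 * 146 * 0.1148^0.63 * 0.0081^0.54
  = 0.849 * 146 * 0.255649 * 0.07423
  = 2.3523 m/s.
Pipe area A = pi*D^2/4 = pi*0.459^2/4 = 0.1655 m^2.
Q = A * V = 0.1655 * 2.3523 = 0.3892 m^3/s.

0.3892


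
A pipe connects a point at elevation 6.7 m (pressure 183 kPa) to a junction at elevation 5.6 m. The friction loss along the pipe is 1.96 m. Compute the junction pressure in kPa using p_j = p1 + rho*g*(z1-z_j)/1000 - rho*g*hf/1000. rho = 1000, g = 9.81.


Junction pressure: p_j = p1 + rho*g*(z1 - z_j)/1000 - rho*g*hf/1000.
Elevation term = 1000*9.81*(6.7 - 5.6)/1000 = 10.791 kPa.
Friction term = 1000*9.81*1.96/1000 = 19.228 kPa.
p_j = 183 + 10.791 - 19.228 = 174.56 kPa.

174.56


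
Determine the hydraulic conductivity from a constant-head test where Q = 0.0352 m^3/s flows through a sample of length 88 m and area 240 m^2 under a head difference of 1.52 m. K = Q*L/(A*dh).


From K = Q*L / (A*dh):
Numerator: Q*L = 0.0352 * 88 = 3.0976.
Denominator: A*dh = 240 * 1.52 = 364.8.
K = 3.0976 / 364.8 = 0.008491 m/s.

0.008491


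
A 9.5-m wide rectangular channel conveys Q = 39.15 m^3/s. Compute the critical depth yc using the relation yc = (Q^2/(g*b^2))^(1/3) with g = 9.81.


Using yc = (Q^2 / (g * b^2))^(1/3):
Q^2 = 39.15^2 = 1532.72.
g * b^2 = 9.81 * 9.5^2 = 9.81 * 90.25 = 885.35.
Q^2 / (g*b^2) = 1532.72 / 885.35 = 1.7312.
yc = 1.7312^(1/3) = 1.2007 m.

1.2007


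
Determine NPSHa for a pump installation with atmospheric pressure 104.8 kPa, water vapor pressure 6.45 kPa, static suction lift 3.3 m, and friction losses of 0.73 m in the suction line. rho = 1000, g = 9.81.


NPSHa = p_atm/(rho*g) - z_s - hf_s - p_vap/(rho*g).
p_atm/(rho*g) = 104.8*1000 / (1000*9.81) = 10.683 m.
p_vap/(rho*g) = 6.45*1000 / (1000*9.81) = 0.657 m.
NPSHa = 10.683 - 3.3 - 0.73 - 0.657
      = 6.0 m.

6.0


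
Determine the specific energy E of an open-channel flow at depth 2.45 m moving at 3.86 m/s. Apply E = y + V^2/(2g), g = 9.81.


Specific energy E = y + V^2/(2g).
Velocity head = V^2/(2g) = 3.86^2 / (2*9.81) = 14.8996 / 19.62 = 0.7594 m.
E = 2.45 + 0.7594 = 3.2094 m.

3.2094


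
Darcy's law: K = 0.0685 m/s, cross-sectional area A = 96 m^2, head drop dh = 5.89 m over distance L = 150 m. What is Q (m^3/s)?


Darcy's law: Q = K * A * i, where i = dh/L.
Hydraulic gradient i = 5.89 / 150 = 0.039267.
Q = 0.0685 * 96 * 0.039267
  = 0.2582 m^3/s.

0.2582


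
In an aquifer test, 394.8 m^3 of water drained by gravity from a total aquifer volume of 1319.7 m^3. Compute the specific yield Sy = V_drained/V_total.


Specific yield Sy = Volume drained / Total volume.
Sy = 394.8 / 1319.7
   = 0.2992.

0.2992


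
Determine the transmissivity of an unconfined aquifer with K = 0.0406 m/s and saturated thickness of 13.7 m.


Transmissivity is defined as T = K * h.
T = 0.0406 * 13.7
  = 0.5562 m^2/s.

0.5562


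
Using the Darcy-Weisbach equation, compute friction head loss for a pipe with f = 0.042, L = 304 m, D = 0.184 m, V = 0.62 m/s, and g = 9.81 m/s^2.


Darcy-Weisbach equation: h_f = f * (L/D) * V^2/(2g).
f * L/D = 0.042 * 304/0.184 = 69.3913.
V^2/(2g) = 0.62^2 / (2*9.81) = 0.3844 / 19.62 = 0.0196 m.
h_f = 69.3913 * 0.0196 = 1.36 m.

1.36


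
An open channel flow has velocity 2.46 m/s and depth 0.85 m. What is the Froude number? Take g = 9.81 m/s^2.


The Froude number is defined as Fr = V / sqrt(g*y).
g*y = 9.81 * 0.85 = 8.3385.
sqrt(g*y) = sqrt(8.3385) = 2.8876.
Fr = 2.46 / 2.8876 = 0.8519.

0.8519


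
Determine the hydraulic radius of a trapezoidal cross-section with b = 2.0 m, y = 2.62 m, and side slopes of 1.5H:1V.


For a trapezoidal section with side slope z:
A = (b + z*y)*y = (2.0 + 1.5*2.62)*2.62 = 15.537 m^2.
P = b + 2*y*sqrt(1 + z^2) = 2.0 + 2*2.62*sqrt(1 + 1.5^2) = 11.447 m.
R = A/P = 15.537 / 11.447 = 1.3573 m.

1.3573


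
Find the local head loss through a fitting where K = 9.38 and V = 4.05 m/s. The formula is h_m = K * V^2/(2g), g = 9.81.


Minor loss formula: h_m = K * V^2/(2g).
V^2 = 4.05^2 = 16.4025.
V^2/(2g) = 16.4025 / 19.62 = 0.836 m.
h_m = 9.38 * 0.836 = 7.8418 m.

7.8418


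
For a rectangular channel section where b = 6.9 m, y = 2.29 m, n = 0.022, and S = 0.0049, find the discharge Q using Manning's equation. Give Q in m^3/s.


For a rectangular channel, the cross-sectional area A = b * y = 6.9 * 2.29 = 15.8 m^2.
The wetted perimeter P = b + 2y = 6.9 + 2*2.29 = 11.48 m.
Hydraulic radius R = A/P = 15.8/11.48 = 1.3764 m.
Velocity V = (1/n)*R^(2/3)*S^(1/2) = (1/0.022)*1.3764^(2/3)*0.0049^(1/2) = 3.937 m/s.
Discharge Q = A * V = 15.8 * 3.937 = 62.209 m^3/s.

62.209


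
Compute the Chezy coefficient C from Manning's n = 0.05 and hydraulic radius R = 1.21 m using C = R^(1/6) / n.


The Chezy coefficient relates to Manning's n through C = R^(1/6) / n.
R^(1/6) = 1.21^(1/6) = 1.03228.
C = 1.03228 / 0.05 = 20.65 m^(1/2)/s.

20.65


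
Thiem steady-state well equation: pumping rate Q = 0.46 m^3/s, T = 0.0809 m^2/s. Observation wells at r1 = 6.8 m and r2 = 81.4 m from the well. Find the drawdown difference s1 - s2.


Thiem equation: s1 - s2 = Q/(2*pi*T) * ln(r2/r1).
ln(r2/r1) = ln(81.4/6.8) = 2.4825.
Q/(2*pi*T) = 0.46 / (2*pi*0.0809) = 0.46 / 0.5083 = 0.905.
s1 - s2 = 0.905 * 2.4825 = 2.2465 m.

2.2465


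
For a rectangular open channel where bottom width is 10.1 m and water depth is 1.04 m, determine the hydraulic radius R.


For a rectangular section:
Flow area A = b * y = 10.1 * 1.04 = 10.5 m^2.
Wetted perimeter P = b + 2y = 10.1 + 2*1.04 = 12.18 m.
Hydraulic radius R = A/P = 10.5 / 12.18 = 0.8624 m.

0.8624


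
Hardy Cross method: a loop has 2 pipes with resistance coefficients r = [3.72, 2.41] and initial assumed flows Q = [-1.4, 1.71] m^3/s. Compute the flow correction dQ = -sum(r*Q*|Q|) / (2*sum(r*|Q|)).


Numerator terms (r*Q*|Q|): 3.72*-1.4*|-1.4| = -7.2912; 2.41*1.71*|1.71| = 7.0471.
Sum of numerator = -0.2441.
Denominator terms (r*|Q|): 3.72*|-1.4| = 5.208; 2.41*|1.71| = 4.1211.
2 * sum of denominator = 2 * 9.3291 = 18.6582.
dQ = --0.2441 / 18.6582 = 0.0131 m^3/s.

0.0131


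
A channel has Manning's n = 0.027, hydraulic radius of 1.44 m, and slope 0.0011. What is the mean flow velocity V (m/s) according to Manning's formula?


Manning's equation gives V = (1/n) * R^(2/3) * S^(1/2).
First, compute R^(2/3) = 1.44^(2/3) = 1.2752.
Next, S^(1/2) = 0.0011^(1/2) = 0.033166.
Then 1/n = 1/0.027 = 37.04.
V = 37.04 * 1.2752 * 0.033166 = 1.5664 m/s.

1.5664


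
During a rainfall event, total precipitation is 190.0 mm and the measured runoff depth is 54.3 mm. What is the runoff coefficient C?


The runoff coefficient C = runoff depth / rainfall depth.
C = 54.3 / 190.0
  = 0.2858.

0.2858


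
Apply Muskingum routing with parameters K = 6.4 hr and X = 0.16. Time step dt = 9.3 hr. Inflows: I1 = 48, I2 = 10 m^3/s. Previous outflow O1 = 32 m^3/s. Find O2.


Muskingum coefficients:
denom = 2*K*(1-X) + dt = 2*6.4*(1-0.16) + 9.3 = 20.052.
C0 = (dt - 2*K*X)/denom = (9.3 - 2*6.4*0.16)/20.052 = 0.3617.
C1 = (dt + 2*K*X)/denom = (9.3 + 2*6.4*0.16)/20.052 = 0.5659.
C2 = (2*K*(1-X) - dt)/denom = 0.0724.
O2 = C0*I2 + C1*I1 + C2*O1
   = 0.3617*10 + 0.5659*48 + 0.0724*32
   = 33.1 m^3/s.

33.1


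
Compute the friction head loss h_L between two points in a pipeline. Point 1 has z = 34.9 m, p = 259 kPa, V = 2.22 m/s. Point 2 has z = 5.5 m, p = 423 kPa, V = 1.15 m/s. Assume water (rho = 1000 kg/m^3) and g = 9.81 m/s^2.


Total head at each section: H = z + p/(rho*g) + V^2/(2g).
H1 = 34.9 + 259*1000/(1000*9.81) + 2.22^2/(2*9.81)
   = 34.9 + 26.402 + 0.2512
   = 61.553 m.
H2 = 5.5 + 423*1000/(1000*9.81) + 1.15^2/(2*9.81)
   = 5.5 + 43.119 + 0.0674
   = 48.687 m.
h_L = H1 - H2 = 61.553 - 48.687 = 12.866 m.

12.866


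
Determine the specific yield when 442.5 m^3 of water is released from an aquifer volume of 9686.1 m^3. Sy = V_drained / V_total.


Specific yield Sy = Volume drained / Total volume.
Sy = 442.5 / 9686.1
   = 0.0457.

0.0457


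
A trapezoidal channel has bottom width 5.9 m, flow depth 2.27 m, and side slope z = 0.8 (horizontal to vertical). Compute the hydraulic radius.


For a trapezoidal section with side slope z:
A = (b + z*y)*y = (5.9 + 0.8*2.27)*2.27 = 17.515 m^2.
P = b + 2*y*sqrt(1 + z^2) = 5.9 + 2*2.27*sqrt(1 + 0.8^2) = 11.714 m.
R = A/P = 17.515 / 11.714 = 1.4952 m.

1.4952


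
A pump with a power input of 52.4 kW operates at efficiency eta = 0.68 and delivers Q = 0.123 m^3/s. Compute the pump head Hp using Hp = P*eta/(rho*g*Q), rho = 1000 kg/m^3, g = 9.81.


Pump head formula: Hp = P * eta / (rho * g * Q).
Numerator: P * eta = 52.4 * 1000 * 0.68 = 35632.0 W.
Denominator: rho * g * Q = 1000 * 9.81 * 0.123 = 1206.63.
Hp = 35632.0 / 1206.63 = 29.53 m.

29.53


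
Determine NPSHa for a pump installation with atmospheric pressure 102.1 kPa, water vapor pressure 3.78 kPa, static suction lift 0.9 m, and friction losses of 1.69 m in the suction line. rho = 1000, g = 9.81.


NPSHa = p_atm/(rho*g) - z_s - hf_s - p_vap/(rho*g).
p_atm/(rho*g) = 102.1*1000 / (1000*9.81) = 10.408 m.
p_vap/(rho*g) = 3.78*1000 / (1000*9.81) = 0.385 m.
NPSHa = 10.408 - 0.9 - 1.69 - 0.385
      = 7.43 m.

7.43


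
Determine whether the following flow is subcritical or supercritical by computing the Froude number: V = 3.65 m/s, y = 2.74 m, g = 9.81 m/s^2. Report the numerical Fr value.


The Froude number is defined as Fr = V / sqrt(g*y).
g*y = 9.81 * 2.74 = 26.8794.
sqrt(g*y) = sqrt(26.8794) = 5.1845.
Fr = 3.65 / 5.1845 = 0.704.
Since Fr < 1, the flow is subcritical.

0.704


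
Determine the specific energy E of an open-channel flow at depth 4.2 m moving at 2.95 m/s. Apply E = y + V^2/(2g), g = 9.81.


Specific energy E = y + V^2/(2g).
Velocity head = V^2/(2g) = 2.95^2 / (2*9.81) = 8.7025 / 19.62 = 0.4436 m.
E = 4.2 + 0.4436 = 4.6436 m.

4.6436


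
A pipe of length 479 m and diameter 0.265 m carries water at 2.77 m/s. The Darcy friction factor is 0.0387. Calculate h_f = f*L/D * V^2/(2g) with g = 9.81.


Darcy-Weisbach equation: h_f = f * (L/D) * V^2/(2g).
f * L/D = 0.0387 * 479/0.265 = 69.9521.
V^2/(2g) = 2.77^2 / (2*9.81) = 7.6729 / 19.62 = 0.3911 m.
h_f = 69.9521 * 0.3911 = 27.357 m.

27.357


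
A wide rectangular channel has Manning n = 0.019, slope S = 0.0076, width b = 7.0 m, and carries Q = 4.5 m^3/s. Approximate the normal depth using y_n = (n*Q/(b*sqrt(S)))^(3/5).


We use the wide-channel approximation y_n = (n*Q/(b*sqrt(S)))^(3/5).
sqrt(S) = sqrt(0.0076) = 0.087178.
Numerator: n*Q = 0.019 * 4.5 = 0.0855.
Denominator: b*sqrt(S) = 7.0 * 0.087178 = 0.610246.
arg = 0.1401.
y_n = 0.1401^(3/5) = 0.3075 m.

0.3075


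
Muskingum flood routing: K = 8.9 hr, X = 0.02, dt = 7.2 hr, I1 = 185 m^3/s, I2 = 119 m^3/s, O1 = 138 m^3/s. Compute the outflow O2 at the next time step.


Muskingum coefficients:
denom = 2*K*(1-X) + dt = 2*8.9*(1-0.02) + 7.2 = 24.644.
C0 = (dt - 2*K*X)/denom = (7.2 - 2*8.9*0.02)/24.644 = 0.2777.
C1 = (dt + 2*K*X)/denom = (7.2 + 2*8.9*0.02)/24.644 = 0.3066.
C2 = (2*K*(1-X) - dt)/denom = 0.4157.
O2 = C0*I2 + C1*I1 + C2*O1
   = 0.2777*119 + 0.3066*185 + 0.4157*138
   = 147.13 m^3/s.

147.13


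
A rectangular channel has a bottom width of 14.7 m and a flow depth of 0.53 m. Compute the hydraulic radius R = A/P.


For a rectangular section:
Flow area A = b * y = 14.7 * 0.53 = 7.79 m^2.
Wetted perimeter P = b + 2y = 14.7 + 2*0.53 = 15.76 m.
Hydraulic radius R = A/P = 7.79 / 15.76 = 0.4944 m.

0.4944


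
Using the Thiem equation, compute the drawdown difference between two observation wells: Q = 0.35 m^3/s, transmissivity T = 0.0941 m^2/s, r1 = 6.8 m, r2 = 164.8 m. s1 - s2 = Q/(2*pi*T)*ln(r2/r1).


Thiem equation: s1 - s2 = Q/(2*pi*T) * ln(r2/r1).
ln(r2/r1) = ln(164.8/6.8) = 3.1878.
Q/(2*pi*T) = 0.35 / (2*pi*0.0941) = 0.35 / 0.5912 = 0.592.
s1 - s2 = 0.592 * 3.1878 = 1.8871 m.

1.8871


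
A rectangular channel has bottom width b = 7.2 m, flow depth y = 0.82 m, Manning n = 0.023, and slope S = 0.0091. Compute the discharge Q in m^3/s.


For a rectangular channel, the cross-sectional area A = b * y = 7.2 * 0.82 = 5.9 m^2.
The wetted perimeter P = b + 2y = 7.2 + 2*0.82 = 8.84 m.
Hydraulic radius R = A/P = 5.9/8.84 = 0.6679 m.
Velocity V = (1/n)*R^(2/3)*S^(1/2) = (1/0.023)*0.6679^(2/3)*0.0091^(1/2) = 3.169 m/s.
Discharge Q = A * V = 5.9 * 3.169 = 18.71 m^3/s.

18.71


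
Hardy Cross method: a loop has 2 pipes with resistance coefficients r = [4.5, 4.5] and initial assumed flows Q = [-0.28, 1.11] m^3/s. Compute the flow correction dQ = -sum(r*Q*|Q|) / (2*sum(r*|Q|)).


Numerator terms (r*Q*|Q|): 4.5*-0.28*|-0.28| = -0.3528; 4.5*1.11*|1.11| = 5.5445.
Sum of numerator = 5.1917.
Denominator terms (r*|Q|): 4.5*|-0.28| = 1.26; 4.5*|1.11| = 4.995.
2 * sum of denominator = 2 * 6.255 = 12.51.
dQ = -5.1917 / 12.51 = -0.415 m^3/s.

-0.415


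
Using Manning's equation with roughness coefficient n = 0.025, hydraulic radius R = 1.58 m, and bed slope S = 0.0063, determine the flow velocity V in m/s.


Manning's equation gives V = (1/n) * R^(2/3) * S^(1/2).
First, compute R^(2/3) = 1.58^(2/3) = 1.3566.
Next, S^(1/2) = 0.0063^(1/2) = 0.079373.
Then 1/n = 1/0.025 = 40.0.
V = 40.0 * 1.3566 * 0.079373 = 4.3069 m/s.

4.3069


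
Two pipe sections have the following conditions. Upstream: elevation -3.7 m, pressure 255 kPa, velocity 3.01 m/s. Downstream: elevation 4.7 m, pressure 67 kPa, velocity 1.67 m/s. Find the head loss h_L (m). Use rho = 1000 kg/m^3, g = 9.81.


Total head at each section: H = z + p/(rho*g) + V^2/(2g).
H1 = -3.7 + 255*1000/(1000*9.81) + 3.01^2/(2*9.81)
   = -3.7 + 25.994 + 0.4618
   = 22.756 m.
H2 = 4.7 + 67*1000/(1000*9.81) + 1.67^2/(2*9.81)
   = 4.7 + 6.83 + 0.1421
   = 11.672 m.
h_L = H1 - H2 = 22.756 - 11.672 = 11.084 m.

11.084


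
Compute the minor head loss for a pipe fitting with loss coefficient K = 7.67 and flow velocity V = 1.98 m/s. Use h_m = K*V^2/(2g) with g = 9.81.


Minor loss formula: h_m = K * V^2/(2g).
V^2 = 1.98^2 = 3.9204.
V^2/(2g) = 3.9204 / 19.62 = 0.1998 m.
h_m = 7.67 * 0.1998 = 1.5326 m.

1.5326


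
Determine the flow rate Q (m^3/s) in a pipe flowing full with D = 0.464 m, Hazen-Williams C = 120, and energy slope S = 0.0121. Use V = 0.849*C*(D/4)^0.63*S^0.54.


For a full circular pipe, R = D/4 = 0.464/4 = 0.116 m.
V = 0.849 * 120 * 0.116^0.63 * 0.0121^0.54
  = 0.849 * 120 * 0.2574 * 0.092194
  = 2.4177 m/s.
Pipe area A = pi*D^2/4 = pi*0.464^2/4 = 0.1691 m^2.
Q = A * V = 0.1691 * 2.4177 = 0.4088 m^3/s.

0.4088


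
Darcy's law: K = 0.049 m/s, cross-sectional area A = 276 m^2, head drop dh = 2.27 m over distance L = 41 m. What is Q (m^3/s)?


Darcy's law: Q = K * A * i, where i = dh/L.
Hydraulic gradient i = 2.27 / 41 = 0.055366.
Q = 0.049 * 276 * 0.055366
  = 0.7488 m^3/s.

0.7488


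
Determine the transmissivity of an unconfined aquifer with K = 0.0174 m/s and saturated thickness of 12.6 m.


Transmissivity is defined as T = K * h.
T = 0.0174 * 12.6
  = 0.2192 m^2/s.

0.2192


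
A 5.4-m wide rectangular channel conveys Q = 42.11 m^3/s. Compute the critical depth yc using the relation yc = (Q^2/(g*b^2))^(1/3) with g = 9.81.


Using yc = (Q^2 / (g * b^2))^(1/3):
Q^2 = 42.11^2 = 1773.25.
g * b^2 = 9.81 * 5.4^2 = 9.81 * 29.16 = 286.06.
Q^2 / (g*b^2) = 1773.25 / 286.06 = 6.1989.
yc = 6.1989^(1/3) = 1.837 m.

1.837


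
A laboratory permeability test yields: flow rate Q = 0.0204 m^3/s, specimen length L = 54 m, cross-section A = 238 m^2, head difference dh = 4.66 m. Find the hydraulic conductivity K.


From K = Q*L / (A*dh):
Numerator: Q*L = 0.0204 * 54 = 1.1016.
Denominator: A*dh = 238 * 4.66 = 1109.08.
K = 1.1016 / 1109.08 = 0.000993 m/s.

0.000993


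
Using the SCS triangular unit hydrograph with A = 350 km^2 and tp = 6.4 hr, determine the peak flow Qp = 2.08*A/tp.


SCS formula: Qp = 2.08 * A / tp.
Qp = 2.08 * 350 / 6.4
   = 728.0 / 6.4
   = 113.75 m^3/s per cm.

113.75


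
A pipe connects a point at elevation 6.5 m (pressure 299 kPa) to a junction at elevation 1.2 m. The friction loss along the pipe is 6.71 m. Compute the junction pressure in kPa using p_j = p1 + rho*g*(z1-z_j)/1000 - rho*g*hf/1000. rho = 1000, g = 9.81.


Junction pressure: p_j = p1 + rho*g*(z1 - z_j)/1000 - rho*g*hf/1000.
Elevation term = 1000*9.81*(6.5 - 1.2)/1000 = 51.993 kPa.
Friction term = 1000*9.81*6.71/1000 = 65.825 kPa.
p_j = 299 + 51.993 - 65.825 = 285.17 kPa.

285.17


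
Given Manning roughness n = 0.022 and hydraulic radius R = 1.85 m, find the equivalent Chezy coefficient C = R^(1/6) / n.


The Chezy coefficient relates to Manning's n through C = R^(1/6) / n.
R^(1/6) = 1.85^(1/6) = 1.107972.
C = 1.107972 / 0.022 = 50.36 m^(1/2)/s.

50.36


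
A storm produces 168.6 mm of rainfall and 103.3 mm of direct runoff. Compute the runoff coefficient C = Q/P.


The runoff coefficient C = runoff depth / rainfall depth.
C = 103.3 / 168.6
  = 0.6127.

0.6127


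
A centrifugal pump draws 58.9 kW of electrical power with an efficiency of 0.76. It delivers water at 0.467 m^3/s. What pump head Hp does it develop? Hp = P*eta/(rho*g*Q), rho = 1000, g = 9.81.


Pump head formula: Hp = P * eta / (rho * g * Q).
Numerator: P * eta = 58.9 * 1000 * 0.76 = 44764.0 W.
Denominator: rho * g * Q = 1000 * 9.81 * 0.467 = 4581.27.
Hp = 44764.0 / 4581.27 = 9.77 m.

9.77


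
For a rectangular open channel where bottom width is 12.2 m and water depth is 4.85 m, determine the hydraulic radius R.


For a rectangular section:
Flow area A = b * y = 12.2 * 4.85 = 59.17 m^2.
Wetted perimeter P = b + 2y = 12.2 + 2*4.85 = 21.9 m.
Hydraulic radius R = A/P = 59.17 / 21.9 = 2.7018 m.

2.7018


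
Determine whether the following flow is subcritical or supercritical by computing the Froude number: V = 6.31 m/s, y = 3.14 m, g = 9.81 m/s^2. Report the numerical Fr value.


The Froude number is defined as Fr = V / sqrt(g*y).
g*y = 9.81 * 3.14 = 30.8034.
sqrt(g*y) = sqrt(30.8034) = 5.5501.
Fr = 6.31 / 5.5501 = 1.1369.
Since Fr > 1, the flow is supercritical.

1.1369


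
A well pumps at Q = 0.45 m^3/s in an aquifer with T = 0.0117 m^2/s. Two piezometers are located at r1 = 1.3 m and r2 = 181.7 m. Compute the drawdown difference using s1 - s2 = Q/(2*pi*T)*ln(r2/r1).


Thiem equation: s1 - s2 = Q/(2*pi*T) * ln(r2/r1).
ln(r2/r1) = ln(181.7/1.3) = 4.94.
Q/(2*pi*T) = 0.45 / (2*pi*0.0117) = 0.45 / 0.0735 = 6.1213.
s1 - s2 = 6.1213 * 4.94 = 30.2394 m.

30.2394


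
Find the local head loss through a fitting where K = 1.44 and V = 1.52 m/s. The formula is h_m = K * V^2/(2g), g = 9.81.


Minor loss formula: h_m = K * V^2/(2g).
V^2 = 1.52^2 = 2.3104.
V^2/(2g) = 2.3104 / 19.62 = 0.1178 m.
h_m = 1.44 * 0.1178 = 0.1696 m.

0.1696


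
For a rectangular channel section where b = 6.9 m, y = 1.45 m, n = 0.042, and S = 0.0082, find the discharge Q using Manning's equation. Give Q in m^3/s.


For a rectangular channel, the cross-sectional area A = b * y = 6.9 * 1.45 = 10.01 m^2.
The wetted perimeter P = b + 2y = 6.9 + 2*1.45 = 9.8 m.
Hydraulic radius R = A/P = 10.01/9.8 = 1.0209 m.
Velocity V = (1/n)*R^(2/3)*S^(1/2) = (1/0.042)*1.0209^(2/3)*0.0082^(1/2) = 2.186 m/s.
Discharge Q = A * V = 10.01 * 2.186 = 21.871 m^3/s.

21.871


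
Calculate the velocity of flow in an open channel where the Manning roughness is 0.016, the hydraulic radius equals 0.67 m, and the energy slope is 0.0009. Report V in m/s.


Manning's equation gives V = (1/n) * R^(2/3) * S^(1/2).
First, compute R^(2/3) = 0.67^(2/3) = 0.7657.
Next, S^(1/2) = 0.0009^(1/2) = 0.03.
Then 1/n = 1/0.016 = 62.5.
V = 62.5 * 0.7657 * 0.03 = 1.4357 m/s.

1.4357


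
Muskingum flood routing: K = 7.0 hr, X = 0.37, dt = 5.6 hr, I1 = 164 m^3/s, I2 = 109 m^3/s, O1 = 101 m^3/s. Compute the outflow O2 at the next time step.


Muskingum coefficients:
denom = 2*K*(1-X) + dt = 2*7.0*(1-0.37) + 5.6 = 14.42.
C0 = (dt - 2*K*X)/denom = (5.6 - 2*7.0*0.37)/14.42 = 0.0291.
C1 = (dt + 2*K*X)/denom = (5.6 + 2*7.0*0.37)/14.42 = 0.7476.
C2 = (2*K*(1-X) - dt)/denom = 0.2233.
O2 = C0*I2 + C1*I1 + C2*O1
   = 0.0291*109 + 0.7476*164 + 0.2233*101
   = 148.33 m^3/s.

148.33


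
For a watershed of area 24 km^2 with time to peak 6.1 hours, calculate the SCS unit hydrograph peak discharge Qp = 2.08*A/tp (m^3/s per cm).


SCS formula: Qp = 2.08 * A / tp.
Qp = 2.08 * 24 / 6.1
   = 49.92 / 6.1
   = 8.18 m^3/s per cm.

8.18


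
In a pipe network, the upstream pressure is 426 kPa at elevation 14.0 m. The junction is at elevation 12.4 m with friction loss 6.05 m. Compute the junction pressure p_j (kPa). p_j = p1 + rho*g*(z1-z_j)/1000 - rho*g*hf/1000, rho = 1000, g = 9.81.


Junction pressure: p_j = p1 + rho*g*(z1 - z_j)/1000 - rho*g*hf/1000.
Elevation term = 1000*9.81*(14.0 - 12.4)/1000 = 15.696 kPa.
Friction term = 1000*9.81*6.05/1000 = 59.35 kPa.
p_j = 426 + 15.696 - 59.35 = 382.35 kPa.

382.35


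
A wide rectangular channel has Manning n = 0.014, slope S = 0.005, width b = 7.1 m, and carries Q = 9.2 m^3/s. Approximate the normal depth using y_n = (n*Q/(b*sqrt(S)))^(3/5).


We use the wide-channel approximation y_n = (n*Q/(b*sqrt(S)))^(3/5).
sqrt(S) = sqrt(0.005) = 0.070711.
Numerator: n*Q = 0.014 * 9.2 = 0.1288.
Denominator: b*sqrt(S) = 7.1 * 0.070711 = 0.502048.
arg = 0.2566.
y_n = 0.2566^(3/5) = 0.4421 m.

0.4421
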